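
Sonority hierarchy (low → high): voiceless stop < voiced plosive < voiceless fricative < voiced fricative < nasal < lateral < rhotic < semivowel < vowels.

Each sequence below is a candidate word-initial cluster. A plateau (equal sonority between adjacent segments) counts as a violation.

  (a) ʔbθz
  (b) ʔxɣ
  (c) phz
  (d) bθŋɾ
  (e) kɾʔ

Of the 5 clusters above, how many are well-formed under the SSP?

4

(a) ʔbθz: profile 1-2-3-4 — obeys.
(b) ʔxɣ: profile 1-3-4 — obeys.
(c) phz: profile 1-3-4 — obeys.
(d) bθŋɾ: profile 2-3-5-7 — obeys.
(e) kɾʔ: profile 1-7-1 — violates.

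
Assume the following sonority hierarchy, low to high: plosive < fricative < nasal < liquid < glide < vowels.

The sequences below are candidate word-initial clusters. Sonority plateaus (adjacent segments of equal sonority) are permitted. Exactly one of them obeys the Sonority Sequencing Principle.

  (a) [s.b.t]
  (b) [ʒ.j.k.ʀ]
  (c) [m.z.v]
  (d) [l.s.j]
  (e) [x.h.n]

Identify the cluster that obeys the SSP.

(a) sonority 2-1-1: ill-formed.
(b) sonority 2-5-1-4: ill-formed.
(c) sonority 3-2-2: ill-formed.
(d) sonority 4-2-5: ill-formed.
(e) sonority 2-2-3: well-formed.

e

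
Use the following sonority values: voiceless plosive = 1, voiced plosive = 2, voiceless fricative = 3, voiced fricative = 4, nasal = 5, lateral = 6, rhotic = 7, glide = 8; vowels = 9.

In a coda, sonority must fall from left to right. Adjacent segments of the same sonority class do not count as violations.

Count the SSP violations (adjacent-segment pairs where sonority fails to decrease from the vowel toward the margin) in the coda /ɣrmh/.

/ɣ/ — voiced fricative, sonority 4.
/r/ — rhotic, sonority 7.
/m/ — nasal, sonority 5.
/h/ — voiceless fricative, sonority 3.
/ɣ/→/r/: 4→7 (does not fall) — violation.
/r/→/m/: 7→5 (falls) — ok.
/m/→/h/: 5→3 (falls) — ok.

1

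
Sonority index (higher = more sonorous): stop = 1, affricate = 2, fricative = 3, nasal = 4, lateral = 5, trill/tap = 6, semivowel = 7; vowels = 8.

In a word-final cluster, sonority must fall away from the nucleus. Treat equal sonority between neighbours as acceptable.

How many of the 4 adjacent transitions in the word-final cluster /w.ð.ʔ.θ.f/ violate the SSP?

/w/ — semivowel, sonority 7.
/ð/ — fricative, sonority 3.
/ʔ/ — stop, sonority 1.
/θ/ — fricative, sonority 3.
/f/ — fricative, sonority 3.
/w/→/ð/: 7→3 (falls) — ok.
/ð/→/ʔ/: 3→1 (falls) — ok.
/ʔ/→/θ/: 1→3 (does not fall) — violation.
/θ/→/f/: 3→3 (plateau, allowed) — ok.

1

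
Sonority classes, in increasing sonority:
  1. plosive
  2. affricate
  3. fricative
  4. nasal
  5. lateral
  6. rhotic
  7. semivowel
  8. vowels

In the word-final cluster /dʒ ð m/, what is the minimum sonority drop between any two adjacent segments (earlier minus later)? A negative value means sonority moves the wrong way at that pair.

/dʒ/: affricate = 2.
/ð/: fricative = 3.
/m/: nasal = 4.
/dʒ/→/ð/: change -1.
/ð/→/m/: change -1.
Minimum = -1.

-1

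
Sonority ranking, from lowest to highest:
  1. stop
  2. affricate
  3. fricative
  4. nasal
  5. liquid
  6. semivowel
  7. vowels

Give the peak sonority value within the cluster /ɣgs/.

/ɣ/ — fricative, sonority 3.
/g/ — stop, sonority 1.
/s/ — fricative, sonority 3.
The maximum is 3.

3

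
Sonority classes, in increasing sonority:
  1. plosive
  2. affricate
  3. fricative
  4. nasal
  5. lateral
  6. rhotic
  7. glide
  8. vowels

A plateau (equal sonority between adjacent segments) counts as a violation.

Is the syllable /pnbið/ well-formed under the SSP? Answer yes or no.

Onset: /p/ is a plosive (sonority 1), /n/ is a nasal (sonority 4), /b/ is a plosive (sonority 1); then the nucleus /i/ (sonority 8).
Onset profile 1-4-1-8 — does not strictly rise throughout.
Coda: /ð/ is a fricative (sonority 3).
Coda profile 8-3 — falls from the nucleus.

no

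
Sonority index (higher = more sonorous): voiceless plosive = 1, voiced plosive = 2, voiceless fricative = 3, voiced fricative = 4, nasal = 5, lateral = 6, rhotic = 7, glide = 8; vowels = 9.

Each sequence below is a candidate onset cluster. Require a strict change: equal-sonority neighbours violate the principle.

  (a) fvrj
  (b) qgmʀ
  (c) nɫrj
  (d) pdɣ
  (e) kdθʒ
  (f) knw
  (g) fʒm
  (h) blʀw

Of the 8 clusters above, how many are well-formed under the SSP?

8

(a) fvrj: profile 3-4-7-8 — obeys.
(b) qgmʀ: profile 1-2-5-7 — obeys.
(c) nɫrj: profile 5-6-7-8 — obeys.
(d) pdɣ: profile 1-2-4 — obeys.
(e) kdθʒ: profile 1-2-3-4 — obeys.
(f) knw: profile 1-5-8 — obeys.
(g) fʒm: profile 3-4-5 — obeys.
(h) blʀw: profile 2-6-7-8 — obeys.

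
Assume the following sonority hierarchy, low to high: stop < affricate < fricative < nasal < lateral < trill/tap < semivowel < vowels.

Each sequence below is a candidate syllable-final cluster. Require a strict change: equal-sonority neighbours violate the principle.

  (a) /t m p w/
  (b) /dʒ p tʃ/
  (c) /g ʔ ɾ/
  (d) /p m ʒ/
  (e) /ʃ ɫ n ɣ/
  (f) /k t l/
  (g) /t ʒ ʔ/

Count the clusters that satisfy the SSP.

(a) /t m p w/: profile 1-4-1-7 — violates.
(b) /dʒ p tʃ/: profile 2-1-2 — violates.
(c) /g ʔ ɾ/: profile 1-1-6 — violates.
(d) /p m ʒ/: profile 1-4-3 — violates.
(e) /ʃ ɫ n ɣ/: profile 3-5-4-3 — violates.
(f) /k t l/: profile 1-1-5 — violates.
(g) /t ʒ ʔ/: profile 1-3-1 — violates.

0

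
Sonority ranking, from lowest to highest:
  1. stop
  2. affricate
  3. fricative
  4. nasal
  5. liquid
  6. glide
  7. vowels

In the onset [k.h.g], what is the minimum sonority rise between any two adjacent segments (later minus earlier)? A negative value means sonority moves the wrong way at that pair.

-2

/k/: stop = 1.
/h/: fricative = 3.
/g/: stop = 1.
/k/→/h/: change +2.
/h/→/g/: change -2.
Minimum = -2.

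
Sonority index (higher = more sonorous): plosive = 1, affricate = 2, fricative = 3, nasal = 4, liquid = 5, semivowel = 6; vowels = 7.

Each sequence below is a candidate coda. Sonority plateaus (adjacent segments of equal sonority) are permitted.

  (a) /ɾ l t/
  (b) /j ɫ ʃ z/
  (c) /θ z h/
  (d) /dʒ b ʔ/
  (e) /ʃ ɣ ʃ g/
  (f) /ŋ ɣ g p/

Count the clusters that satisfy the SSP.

6

(a) 5-5-1 → obeys
(b) 6-5-3-3 → obeys
(c) 3-3-3 → obeys
(d) 2-1-1 → obeys
(e) 3-3-3-1 → obeys
(f) 4-3-1-1 → obeys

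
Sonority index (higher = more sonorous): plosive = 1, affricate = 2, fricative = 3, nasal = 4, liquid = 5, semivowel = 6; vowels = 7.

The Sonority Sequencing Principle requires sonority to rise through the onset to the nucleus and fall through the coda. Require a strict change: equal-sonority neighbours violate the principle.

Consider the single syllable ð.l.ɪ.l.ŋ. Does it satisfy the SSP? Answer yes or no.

yes

Onset: /ð/ is a fricative (sonority 3), /l/ is a liquid (sonority 5); then the nucleus /ɪ/ (sonority 7).
Onset profile 3-5-7 — rises to the nucleus.
Coda: /l/ is a liquid (sonority 5), /ŋ/ is a nasal (sonority 4).
Coda profile 7-5-4 — falls from the nucleus.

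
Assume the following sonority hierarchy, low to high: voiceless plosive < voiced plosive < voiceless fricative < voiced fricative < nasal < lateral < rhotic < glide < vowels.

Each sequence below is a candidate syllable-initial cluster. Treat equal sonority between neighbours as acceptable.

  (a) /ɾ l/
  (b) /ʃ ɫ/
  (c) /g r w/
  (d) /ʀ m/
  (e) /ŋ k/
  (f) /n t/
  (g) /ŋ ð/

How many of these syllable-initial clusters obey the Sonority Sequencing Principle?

2

(a) /ɾ l/: profile 7-6 — violates.
(b) /ʃ ɫ/: profile 3-6 — obeys.
(c) /g r w/: profile 2-7-8 — obeys.
(d) /ʀ m/: profile 7-5 — violates.
(e) /ŋ k/: profile 5-1 — violates.
(f) /n t/: profile 5-1 — violates.
(g) /ŋ ð/: profile 5-4 — violates.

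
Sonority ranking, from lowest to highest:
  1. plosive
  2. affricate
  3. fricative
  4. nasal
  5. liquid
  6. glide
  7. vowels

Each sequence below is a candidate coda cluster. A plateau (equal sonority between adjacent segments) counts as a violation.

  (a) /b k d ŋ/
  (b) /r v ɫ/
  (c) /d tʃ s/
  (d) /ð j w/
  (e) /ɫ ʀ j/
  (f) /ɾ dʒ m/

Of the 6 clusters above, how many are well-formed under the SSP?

0

(a) 1-1-1-4 → violates
(b) 5-3-5 → violates
(c) 1-2-3 → violates
(d) 3-6-6 → violates
(e) 5-5-6 → violates
(f) 5-2-4 → violates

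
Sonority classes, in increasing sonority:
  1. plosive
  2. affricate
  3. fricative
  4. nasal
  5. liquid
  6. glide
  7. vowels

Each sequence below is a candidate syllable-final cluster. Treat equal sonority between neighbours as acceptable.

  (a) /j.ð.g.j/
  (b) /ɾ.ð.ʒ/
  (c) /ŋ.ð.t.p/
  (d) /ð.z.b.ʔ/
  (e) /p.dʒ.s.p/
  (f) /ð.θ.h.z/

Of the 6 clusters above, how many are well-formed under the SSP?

(a) 6-3-1-6 → violates
(b) 5-3-3 → obeys
(c) 4-3-1-1 → obeys
(d) 3-3-1-1 → obeys
(e) 1-2-3-1 → violates
(f) 3-3-3-3 → obeys

4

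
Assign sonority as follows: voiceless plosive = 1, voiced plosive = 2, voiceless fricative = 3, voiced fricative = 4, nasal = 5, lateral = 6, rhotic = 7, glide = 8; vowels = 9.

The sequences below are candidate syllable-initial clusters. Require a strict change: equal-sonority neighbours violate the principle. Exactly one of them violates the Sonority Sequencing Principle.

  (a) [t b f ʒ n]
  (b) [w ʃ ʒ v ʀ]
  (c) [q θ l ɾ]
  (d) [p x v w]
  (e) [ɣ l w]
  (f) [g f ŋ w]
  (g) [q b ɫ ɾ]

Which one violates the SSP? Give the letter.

(a) sonority 1-2-3-4-5: well-formed.
(b) sonority 8-3-4-4-7: ill-formed.
(c) sonority 1-3-6-7: well-formed.
(d) sonority 1-3-4-8: well-formed.
(e) sonority 4-6-8: well-formed.
(f) sonority 2-3-5-8: well-formed.
(g) sonority 1-2-6-7: well-formed.

b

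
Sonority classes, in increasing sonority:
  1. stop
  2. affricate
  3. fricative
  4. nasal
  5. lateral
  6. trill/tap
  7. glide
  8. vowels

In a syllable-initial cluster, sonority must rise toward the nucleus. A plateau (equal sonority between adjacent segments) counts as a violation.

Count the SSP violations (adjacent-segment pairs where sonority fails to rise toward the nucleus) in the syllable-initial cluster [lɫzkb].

/l/: lateral = 5.
/ɫ/: lateral = 5.
/z/: fricative = 3.
/k/: stop = 1.
/b/: stop = 1.
/l/→/ɫ/: 5→5 (plateau) — violation.
/ɫ/→/z/: 5→3 (does not rise) — violation.
/z/→/k/: 3→1 (does not rise) — violation.
/k/→/b/: 1→1 (plateau) — violation.

4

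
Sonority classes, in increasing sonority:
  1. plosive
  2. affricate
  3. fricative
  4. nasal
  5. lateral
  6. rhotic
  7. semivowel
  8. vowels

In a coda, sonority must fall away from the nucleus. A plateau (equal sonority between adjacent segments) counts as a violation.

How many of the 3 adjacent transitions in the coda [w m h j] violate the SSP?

1

/w/: semivowel = 7.
/m/: nasal = 4.
/h/: fricative = 3.
/j/: semivowel = 7.
/w/→/m/: 7→4 (falls) — ok.
/m/→/h/: 4→3 (falls) — ok.
/h/→/j/: 3→7 (does not fall) — violation.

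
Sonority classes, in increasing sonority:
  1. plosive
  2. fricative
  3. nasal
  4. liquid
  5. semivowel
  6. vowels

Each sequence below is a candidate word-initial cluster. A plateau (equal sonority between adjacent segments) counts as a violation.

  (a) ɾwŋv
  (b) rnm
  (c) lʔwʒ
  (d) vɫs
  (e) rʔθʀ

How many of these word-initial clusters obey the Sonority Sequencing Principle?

(a) 4-5-3-2 → violates
(b) 4-3-3 → violates
(c) 4-1-5-2 → violates
(d) 2-4-2 → violates
(e) 4-1-2-4 → violates

0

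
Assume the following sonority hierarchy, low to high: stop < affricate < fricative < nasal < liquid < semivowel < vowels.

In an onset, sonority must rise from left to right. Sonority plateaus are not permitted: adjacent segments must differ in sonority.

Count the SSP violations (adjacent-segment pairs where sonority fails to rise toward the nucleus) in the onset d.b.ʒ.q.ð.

/d/ — stop, sonority 1.
/b/ — stop, sonority 1.
/ʒ/ — fricative, sonority 3.
/q/ — stop, sonority 1.
/ð/ — fricative, sonority 3.
/d/→/b/: 1→1 (plateau) — violation.
/b/→/ʒ/: 1→3 (rises) — ok.
/ʒ/→/q/: 3→1 (does not rise) — violation.
/q/→/ð/: 1→3 (rises) — ok.

2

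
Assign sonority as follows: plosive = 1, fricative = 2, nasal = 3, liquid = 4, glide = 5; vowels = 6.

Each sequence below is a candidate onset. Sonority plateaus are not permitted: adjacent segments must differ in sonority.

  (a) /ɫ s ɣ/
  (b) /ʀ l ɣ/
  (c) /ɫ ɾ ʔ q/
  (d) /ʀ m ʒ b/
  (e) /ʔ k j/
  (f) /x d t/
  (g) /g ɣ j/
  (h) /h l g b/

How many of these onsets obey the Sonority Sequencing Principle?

1

(a) /ɫ s ɣ/: profile 4-2-2 — violates.
(b) /ʀ l ɣ/: profile 4-4-2 — violates.
(c) /ɫ ɾ ʔ q/: profile 4-4-1-1 — violates.
(d) /ʀ m ʒ b/: profile 4-3-2-1 — violates.
(e) /ʔ k j/: profile 1-1-5 — violates.
(f) /x d t/: profile 2-1-1 — violates.
(g) /g ɣ j/: profile 1-2-5 — obeys.
(h) /h l g b/: profile 2-4-1-1 — violates.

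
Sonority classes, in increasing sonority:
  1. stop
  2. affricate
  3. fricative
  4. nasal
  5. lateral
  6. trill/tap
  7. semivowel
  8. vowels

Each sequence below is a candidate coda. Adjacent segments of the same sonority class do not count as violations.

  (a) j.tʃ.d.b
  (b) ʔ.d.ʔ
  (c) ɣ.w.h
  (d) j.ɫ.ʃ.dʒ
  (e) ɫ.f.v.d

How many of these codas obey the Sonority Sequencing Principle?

(a) 7-2-1-1 → obeys
(b) 1-1-1 → obeys
(c) 3-7-3 → violates
(d) 7-5-3-2 → obeys
(e) 5-3-3-1 → obeys

4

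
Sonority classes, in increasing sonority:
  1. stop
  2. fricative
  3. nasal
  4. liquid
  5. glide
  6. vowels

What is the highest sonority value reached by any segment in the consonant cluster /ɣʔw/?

5

/ɣ/: fricative = 2.
/ʔ/: stop = 1.
/w/: glide = 5.
The maximum is 5.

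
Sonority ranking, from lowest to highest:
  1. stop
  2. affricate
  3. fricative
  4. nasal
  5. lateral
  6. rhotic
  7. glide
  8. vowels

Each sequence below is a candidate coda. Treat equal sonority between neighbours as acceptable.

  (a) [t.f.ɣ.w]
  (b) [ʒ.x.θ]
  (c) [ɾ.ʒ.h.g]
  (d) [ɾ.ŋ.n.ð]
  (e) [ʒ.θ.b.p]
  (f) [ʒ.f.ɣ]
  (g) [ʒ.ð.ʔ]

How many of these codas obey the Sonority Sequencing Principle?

(a) [t.f.ɣ.w]: profile 1-3-3-7 — violates.
(b) [ʒ.x.θ]: profile 3-3-3 — obeys.
(c) [ɾ.ʒ.h.g]: profile 6-3-3-1 — obeys.
(d) [ɾ.ŋ.n.ð]: profile 6-4-4-3 — obeys.
(e) [ʒ.θ.b.p]: profile 3-3-1-1 — obeys.
(f) [ʒ.f.ɣ]: profile 3-3-3 — obeys.
(g) [ʒ.ð.ʔ]: profile 3-3-1 — obeys.

6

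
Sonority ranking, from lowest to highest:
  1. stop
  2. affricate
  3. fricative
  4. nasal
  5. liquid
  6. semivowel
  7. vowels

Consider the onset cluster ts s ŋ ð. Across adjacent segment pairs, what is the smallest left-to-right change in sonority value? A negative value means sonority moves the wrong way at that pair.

-1

/ts/: affricate = 2.
/s/: fricative = 3.
/ŋ/: nasal = 4.
/ð/: fricative = 3.
/ts/→/s/: change +1.
/s/→/ŋ/: change +1.
/ŋ/→/ð/: change -1.
Minimum = -1.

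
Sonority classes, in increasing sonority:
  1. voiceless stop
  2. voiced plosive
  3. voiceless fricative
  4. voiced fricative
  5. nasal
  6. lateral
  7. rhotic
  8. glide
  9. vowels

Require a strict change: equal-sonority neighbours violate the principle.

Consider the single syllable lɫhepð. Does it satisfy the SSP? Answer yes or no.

no

Onset: /l/ is a lateral (sonority 6), /ɫ/ is a lateral (sonority 6), /h/ is a voiceless fricative (sonority 3); then the nucleus /e/ (sonority 9).
Onset profile 6-6-3-9 — does not strictly rise throughout.
Coda: /p/ is a voiceless stop (sonority 1), /ð/ is a voiced fricative (sonority 4).
Coda profile 9-1-4 — does not strictly fall throughout.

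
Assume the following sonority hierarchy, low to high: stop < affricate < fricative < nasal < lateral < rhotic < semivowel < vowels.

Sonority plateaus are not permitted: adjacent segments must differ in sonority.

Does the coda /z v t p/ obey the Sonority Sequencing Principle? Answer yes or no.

no

/z/ is a fricative (sonority 3).
/v/ is a fricative (sonority 3).
/t/ is a stop (sonority 1).
/p/ is a stop (sonority 1).
The profile is 3-3-1-1. Between /z/ (3) and /v/ (3) sonority does not fall, so the cluster violates the SSP.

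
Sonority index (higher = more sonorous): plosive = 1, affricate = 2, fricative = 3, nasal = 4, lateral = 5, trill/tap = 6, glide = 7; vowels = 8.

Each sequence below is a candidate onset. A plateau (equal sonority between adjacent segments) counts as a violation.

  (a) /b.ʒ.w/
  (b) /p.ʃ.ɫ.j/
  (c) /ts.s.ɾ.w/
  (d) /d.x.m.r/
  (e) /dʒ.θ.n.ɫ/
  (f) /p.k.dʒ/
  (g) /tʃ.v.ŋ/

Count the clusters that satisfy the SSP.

6

(a) 1-3-7 → obeys
(b) 1-3-5-7 → obeys
(c) 2-3-6-7 → obeys
(d) 1-3-4-6 → obeys
(e) 2-3-4-5 → obeys
(f) 1-1-2 → violates
(g) 2-3-4 → obeys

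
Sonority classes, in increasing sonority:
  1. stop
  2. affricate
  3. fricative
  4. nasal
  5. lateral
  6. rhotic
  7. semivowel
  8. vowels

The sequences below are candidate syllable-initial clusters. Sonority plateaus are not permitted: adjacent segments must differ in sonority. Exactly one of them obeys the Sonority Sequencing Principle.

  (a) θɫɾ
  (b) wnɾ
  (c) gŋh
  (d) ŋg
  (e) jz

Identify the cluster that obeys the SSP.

(a) 3-5-6 → obeys
(b) 7-4-6 → violates
(c) 1-4-3 → violates
(d) 4-1 → violates
(e) 7-3 → violates

a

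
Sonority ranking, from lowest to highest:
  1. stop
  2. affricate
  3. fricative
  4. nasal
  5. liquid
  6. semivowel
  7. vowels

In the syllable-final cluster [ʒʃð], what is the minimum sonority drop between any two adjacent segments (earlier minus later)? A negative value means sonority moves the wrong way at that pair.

/ʒ/ — fricative, sonority 3.
/ʃ/ — fricative, sonority 3.
/ð/ — fricative, sonority 3.
/ʒ/→/ʃ/: change +0.
/ʃ/→/ð/: change +0.
Minimum = 0.

0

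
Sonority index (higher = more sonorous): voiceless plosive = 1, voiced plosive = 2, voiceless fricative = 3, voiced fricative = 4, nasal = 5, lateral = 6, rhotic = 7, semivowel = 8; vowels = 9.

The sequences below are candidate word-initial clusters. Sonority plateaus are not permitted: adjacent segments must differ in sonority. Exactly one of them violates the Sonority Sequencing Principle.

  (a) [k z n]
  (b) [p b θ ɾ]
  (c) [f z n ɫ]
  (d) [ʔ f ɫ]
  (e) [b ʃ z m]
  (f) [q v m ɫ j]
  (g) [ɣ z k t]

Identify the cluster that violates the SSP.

g

(a) 1-4-5 → obeys
(b) 1-2-3-7 → obeys
(c) 3-4-5-6 → obeys
(d) 1-3-6 → obeys
(e) 2-3-4-5 → obeys
(f) 1-4-5-6-8 → obeys
(g) 4-4-1-1 → violates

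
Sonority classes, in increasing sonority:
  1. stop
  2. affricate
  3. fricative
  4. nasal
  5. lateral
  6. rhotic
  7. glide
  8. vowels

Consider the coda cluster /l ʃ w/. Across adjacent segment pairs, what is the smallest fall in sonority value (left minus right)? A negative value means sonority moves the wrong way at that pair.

/l/: lateral = 5.
/ʃ/: fricative = 3.
/w/: glide = 7.
/l/→/ʃ/: change +2.
/ʃ/→/w/: change -4.
Minimum = -4.

-4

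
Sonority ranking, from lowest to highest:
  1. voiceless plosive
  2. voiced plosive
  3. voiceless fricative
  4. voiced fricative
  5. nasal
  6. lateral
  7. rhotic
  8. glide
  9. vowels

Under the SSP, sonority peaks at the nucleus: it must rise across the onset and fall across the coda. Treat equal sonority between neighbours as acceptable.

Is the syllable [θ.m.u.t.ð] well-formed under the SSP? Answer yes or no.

no

Onset: /θ/ is a voiceless fricative (sonority 3), /m/ is a nasal (sonority 5); then the nucleus /u/ (sonority 9).
Onset profile 3-5-9 — rises to the nucleus.
Coda: /t/ is a voiceless plosive (sonority 1), /ð/ is a voiced fricative (sonority 4).
Coda profile 9-1-4 — does not fall throughout.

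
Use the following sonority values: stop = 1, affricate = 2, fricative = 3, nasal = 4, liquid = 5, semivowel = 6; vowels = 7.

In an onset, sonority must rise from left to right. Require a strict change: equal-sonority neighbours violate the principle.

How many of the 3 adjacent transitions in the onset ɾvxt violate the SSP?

/ɾ/: liquid = 5.
/v/: fricative = 3.
/x/: fricative = 3.
/t/: stop = 1.
/ɾ/→/v/: 5→3 (does not rise) — violation.
/v/→/x/: 3→3 (plateau) — violation.
/x/→/t/: 3→1 (does not rise) — violation.

3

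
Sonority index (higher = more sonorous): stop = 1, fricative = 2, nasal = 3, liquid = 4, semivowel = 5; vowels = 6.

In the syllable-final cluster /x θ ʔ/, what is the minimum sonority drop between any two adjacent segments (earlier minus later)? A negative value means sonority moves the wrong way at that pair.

0

/x/ is a fricative (sonority 2).
/θ/ is a fricative (sonority 2).
/ʔ/ is a stop (sonority 1).
/x/→/θ/: change +0.
/θ/→/ʔ/: change +1.
Minimum = 0.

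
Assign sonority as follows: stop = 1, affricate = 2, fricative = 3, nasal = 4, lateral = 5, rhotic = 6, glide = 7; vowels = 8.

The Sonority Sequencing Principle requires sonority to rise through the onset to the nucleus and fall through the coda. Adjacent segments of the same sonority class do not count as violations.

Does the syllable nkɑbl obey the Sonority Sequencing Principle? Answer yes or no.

Onset: /n/ is a nasal (sonority 4), /k/ is a stop (sonority 1); then the nucleus /ɑ/ (sonority 8).
Onset profile 4-1-8 — does not rise throughout.
Coda: /b/ is a stop (sonority 1), /l/ is a lateral (sonority 5).
Coda profile 8-1-5 — does not fall throughout.

no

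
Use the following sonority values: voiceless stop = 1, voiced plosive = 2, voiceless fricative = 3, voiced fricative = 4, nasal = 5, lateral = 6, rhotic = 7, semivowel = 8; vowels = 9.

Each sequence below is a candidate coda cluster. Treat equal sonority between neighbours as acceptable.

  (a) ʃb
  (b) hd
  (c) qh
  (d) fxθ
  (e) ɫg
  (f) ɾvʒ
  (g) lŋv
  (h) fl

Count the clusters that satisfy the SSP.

(a) ʃb: profile 3-2 — obeys.
(b) hd: profile 3-2 — obeys.
(c) qh: profile 1-3 — violates.
(d) fxθ: profile 3-3-3 — obeys.
(e) ɫg: profile 6-2 — obeys.
(f) ɾvʒ: profile 7-4-4 — obeys.
(g) lŋv: profile 6-5-4 — obeys.
(h) fl: profile 3-6 — violates.

6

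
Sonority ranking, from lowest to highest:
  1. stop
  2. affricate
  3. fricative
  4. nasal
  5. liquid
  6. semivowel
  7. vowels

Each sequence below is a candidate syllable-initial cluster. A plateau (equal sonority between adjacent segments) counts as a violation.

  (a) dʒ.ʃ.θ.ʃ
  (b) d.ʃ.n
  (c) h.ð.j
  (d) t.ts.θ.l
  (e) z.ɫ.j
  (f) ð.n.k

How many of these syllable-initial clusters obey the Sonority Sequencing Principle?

(a) sonority 2-3-3-3: ill-formed.
(b) sonority 1-3-4: well-formed.
(c) sonority 3-3-6: ill-formed.
(d) sonority 1-2-3-5: well-formed.
(e) sonority 3-5-6: well-formed.
(f) sonority 3-4-1: ill-formed.

3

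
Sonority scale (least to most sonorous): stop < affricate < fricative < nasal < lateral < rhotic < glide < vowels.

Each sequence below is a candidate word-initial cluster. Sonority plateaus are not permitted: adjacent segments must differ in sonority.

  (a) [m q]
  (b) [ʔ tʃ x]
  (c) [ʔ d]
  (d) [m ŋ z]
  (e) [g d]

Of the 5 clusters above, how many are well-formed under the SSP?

(a) sonority 4-1: ill-formed.
(b) sonority 1-2-3: well-formed.
(c) sonority 1-1: ill-formed.
(d) sonority 4-4-3: ill-formed.
(e) sonority 1-1: ill-formed.

1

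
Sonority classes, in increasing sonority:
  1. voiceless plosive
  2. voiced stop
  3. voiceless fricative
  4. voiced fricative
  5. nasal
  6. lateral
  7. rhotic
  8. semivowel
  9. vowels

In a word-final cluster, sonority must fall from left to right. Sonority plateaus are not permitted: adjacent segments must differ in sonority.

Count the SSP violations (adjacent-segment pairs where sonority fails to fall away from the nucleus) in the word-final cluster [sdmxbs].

/s/ — voiceless fricative, sonority 3.
/d/ — voiced stop, sonority 2.
/m/ — nasal, sonority 5.
/x/ — voiceless fricative, sonority 3.
/b/ — voiced stop, sonority 2.
/s/ — voiceless fricative, sonority 3.
/s/→/d/: 3→2 (falls) — ok.
/d/→/m/: 2→5 (does not fall) — violation.
/m/→/x/: 5→3 (falls) — ok.
/x/→/b/: 3→2 (falls) — ok.
/b/→/s/: 2→3 (does not fall) — violation.

2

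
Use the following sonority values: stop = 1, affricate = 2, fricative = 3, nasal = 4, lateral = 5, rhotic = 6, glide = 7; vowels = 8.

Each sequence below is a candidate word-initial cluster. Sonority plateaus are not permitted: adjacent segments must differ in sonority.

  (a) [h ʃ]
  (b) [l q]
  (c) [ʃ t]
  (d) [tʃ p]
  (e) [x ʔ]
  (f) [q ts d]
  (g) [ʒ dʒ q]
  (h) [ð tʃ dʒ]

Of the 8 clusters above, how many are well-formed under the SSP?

(a) [h ʃ]: profile 3-3 — violates.
(b) [l q]: profile 5-1 — violates.
(c) [ʃ t]: profile 3-1 — violates.
(d) [tʃ p]: profile 2-1 — violates.
(e) [x ʔ]: profile 3-1 — violates.
(f) [q ts d]: profile 1-2-1 — violates.
(g) [ʒ dʒ q]: profile 3-2-1 — violates.
(h) [ð tʃ dʒ]: profile 3-2-2 — violates.

0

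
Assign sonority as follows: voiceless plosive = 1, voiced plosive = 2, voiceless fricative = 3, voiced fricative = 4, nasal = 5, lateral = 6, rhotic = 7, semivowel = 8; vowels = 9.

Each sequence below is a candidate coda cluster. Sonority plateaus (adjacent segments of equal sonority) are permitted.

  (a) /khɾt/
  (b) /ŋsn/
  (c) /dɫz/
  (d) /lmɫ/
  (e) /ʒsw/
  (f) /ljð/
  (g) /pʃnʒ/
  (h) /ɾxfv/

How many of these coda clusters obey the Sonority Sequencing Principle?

(a) /khɾt/: profile 1-3-7-1 — violates.
(b) /ŋsn/: profile 5-3-5 — violates.
(c) /dɫz/: profile 2-6-4 — violates.
(d) /lmɫ/: profile 6-5-6 — violates.
(e) /ʒsw/: profile 4-3-8 — violates.
(f) /ljð/: profile 6-8-4 — violates.
(g) /pʃnʒ/: profile 1-3-5-4 — violates.
(h) /ɾxfv/: profile 7-3-3-4 — violates.

0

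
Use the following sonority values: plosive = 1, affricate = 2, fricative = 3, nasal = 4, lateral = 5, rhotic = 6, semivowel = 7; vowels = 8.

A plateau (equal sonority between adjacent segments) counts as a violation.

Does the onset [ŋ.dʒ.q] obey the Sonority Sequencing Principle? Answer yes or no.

no

/ŋ/ is a nasal (sonority 4).
/dʒ/ is an affricate (sonority 2).
/q/ is a plosive (sonority 1).
The profile is 4-2-1. Between /ŋ/ (4) and /dʒ/ (2) sonority does not rise, so the cluster violates the SSP.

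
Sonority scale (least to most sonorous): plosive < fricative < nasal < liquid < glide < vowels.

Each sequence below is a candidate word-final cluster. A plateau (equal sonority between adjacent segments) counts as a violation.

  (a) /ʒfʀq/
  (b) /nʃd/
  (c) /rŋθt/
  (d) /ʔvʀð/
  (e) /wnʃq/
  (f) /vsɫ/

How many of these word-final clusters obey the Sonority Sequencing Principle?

(a) sonority 2-2-4-1: ill-formed.
(b) sonority 3-2-1: well-formed.
(c) sonority 4-3-2-1: well-formed.
(d) sonority 1-2-4-2: ill-formed.
(e) sonority 5-3-2-1: well-formed.
(f) sonority 2-2-4: ill-formed.

3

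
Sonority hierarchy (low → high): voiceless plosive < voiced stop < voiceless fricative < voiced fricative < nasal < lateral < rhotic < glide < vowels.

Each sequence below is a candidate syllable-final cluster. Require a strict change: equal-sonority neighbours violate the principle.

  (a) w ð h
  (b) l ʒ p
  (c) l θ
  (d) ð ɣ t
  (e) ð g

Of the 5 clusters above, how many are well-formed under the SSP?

(a) w ð h: profile 8-4-3 — obeys.
(b) l ʒ p: profile 6-4-1 — obeys.
(c) l θ: profile 6-3 — obeys.
(d) ð ɣ t: profile 4-4-1 — violates.
(e) ð g: profile 4-2 — obeys.

4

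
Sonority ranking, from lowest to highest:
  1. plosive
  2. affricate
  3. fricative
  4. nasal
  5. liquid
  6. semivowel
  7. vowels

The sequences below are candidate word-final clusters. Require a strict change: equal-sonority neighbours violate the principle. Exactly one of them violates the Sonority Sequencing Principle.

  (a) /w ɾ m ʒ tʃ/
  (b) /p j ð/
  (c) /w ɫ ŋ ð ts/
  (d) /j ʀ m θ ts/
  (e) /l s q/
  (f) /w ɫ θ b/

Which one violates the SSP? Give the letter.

(a) 6-5-4-3-2 → obeys
(b) 1-6-3 → violates
(c) 6-5-4-3-2 → obeys
(d) 6-5-4-3-2 → obeys
(e) 5-3-1 → obeys
(f) 6-5-3-1 → obeys

b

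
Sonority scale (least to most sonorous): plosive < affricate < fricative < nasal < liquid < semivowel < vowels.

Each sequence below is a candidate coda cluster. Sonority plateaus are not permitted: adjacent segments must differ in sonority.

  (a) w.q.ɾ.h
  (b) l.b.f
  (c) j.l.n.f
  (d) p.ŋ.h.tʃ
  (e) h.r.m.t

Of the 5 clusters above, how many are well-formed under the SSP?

(a) 6-1-5-3 → violates
(b) 5-1-3 → violates
(c) 6-5-4-3 → obeys
(d) 1-4-3-2 → violates
(e) 3-5-4-1 → violates

1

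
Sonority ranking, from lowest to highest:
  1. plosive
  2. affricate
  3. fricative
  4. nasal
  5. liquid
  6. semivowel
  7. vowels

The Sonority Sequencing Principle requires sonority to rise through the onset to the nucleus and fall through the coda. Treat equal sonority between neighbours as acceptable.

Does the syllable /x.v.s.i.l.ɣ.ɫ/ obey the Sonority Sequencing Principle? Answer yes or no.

Onset: /x/ is a fricative (sonority 3), /v/ is a fricative (sonority 3), /s/ is a fricative (sonority 3); then the nucleus /i/ (sonority 7).
Onset profile 3-3-3-7 — rises to the nucleus.
Coda: /l/ is a liquid (sonority 5), /ɣ/ is a fricative (sonority 3), /ɫ/ is a liquid (sonority 5).
Coda profile 7-5-3-5 — does not fall throughout.

no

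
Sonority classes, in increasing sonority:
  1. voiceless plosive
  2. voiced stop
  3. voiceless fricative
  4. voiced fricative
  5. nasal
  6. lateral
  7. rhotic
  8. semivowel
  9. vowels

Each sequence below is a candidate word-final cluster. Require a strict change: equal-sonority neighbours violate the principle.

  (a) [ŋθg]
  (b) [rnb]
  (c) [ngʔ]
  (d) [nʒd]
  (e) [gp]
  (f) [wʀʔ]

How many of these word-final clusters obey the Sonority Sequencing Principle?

6

(a) 5-3-2 → obeys
(b) 7-5-2 → obeys
(c) 5-2-1 → obeys
(d) 5-4-2 → obeys
(e) 2-1 → obeys
(f) 8-7-1 → obeys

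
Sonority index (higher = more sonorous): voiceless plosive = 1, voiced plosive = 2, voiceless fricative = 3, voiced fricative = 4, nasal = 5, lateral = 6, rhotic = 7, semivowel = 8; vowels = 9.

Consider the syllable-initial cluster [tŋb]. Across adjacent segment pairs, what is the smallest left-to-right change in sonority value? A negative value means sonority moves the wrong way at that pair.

-3

/t/: voiceless plosive = 1.
/ŋ/: nasal = 5.
/b/: voiced plosive = 2.
/t/→/ŋ/: change +4.
/ŋ/→/b/: change -3.
Minimum = -3.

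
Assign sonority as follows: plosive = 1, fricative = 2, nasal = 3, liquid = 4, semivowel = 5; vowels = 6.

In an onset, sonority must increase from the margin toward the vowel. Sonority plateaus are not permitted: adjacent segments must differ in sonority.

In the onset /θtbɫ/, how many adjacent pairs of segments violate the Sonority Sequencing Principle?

/θ/ — fricative, sonority 2.
/t/ — plosive, sonority 1.
/b/ — plosive, sonority 1.
/ɫ/ — liquid, sonority 4.
/θ/→/t/: 2→1 (does not rise) — violation.
/t/→/b/: 1→1 (plateau) — violation.
/b/→/ɫ/: 1→4 (rises) — ok.

2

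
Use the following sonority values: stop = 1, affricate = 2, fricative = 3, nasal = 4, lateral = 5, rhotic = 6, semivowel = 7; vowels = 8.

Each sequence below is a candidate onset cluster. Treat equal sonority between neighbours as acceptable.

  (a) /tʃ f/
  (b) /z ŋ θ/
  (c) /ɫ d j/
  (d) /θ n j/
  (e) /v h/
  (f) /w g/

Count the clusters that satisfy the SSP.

(a) 2-3 → obeys
(b) 3-4-3 → violates
(c) 5-1-7 → violates
(d) 3-4-7 → obeys
(e) 3-3 → obeys
(f) 7-1 → violates

3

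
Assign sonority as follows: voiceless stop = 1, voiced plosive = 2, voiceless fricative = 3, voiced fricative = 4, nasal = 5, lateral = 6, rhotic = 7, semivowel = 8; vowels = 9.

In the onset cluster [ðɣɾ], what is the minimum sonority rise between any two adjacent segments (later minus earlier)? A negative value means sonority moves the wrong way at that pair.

0

/ð/ — voiced fricative, sonority 4.
/ɣ/ — voiced fricative, sonority 4.
/ɾ/ — rhotic, sonority 7.
/ð/→/ɣ/: change +0.
/ɣ/→/ɾ/: change +3.
Minimum = 0.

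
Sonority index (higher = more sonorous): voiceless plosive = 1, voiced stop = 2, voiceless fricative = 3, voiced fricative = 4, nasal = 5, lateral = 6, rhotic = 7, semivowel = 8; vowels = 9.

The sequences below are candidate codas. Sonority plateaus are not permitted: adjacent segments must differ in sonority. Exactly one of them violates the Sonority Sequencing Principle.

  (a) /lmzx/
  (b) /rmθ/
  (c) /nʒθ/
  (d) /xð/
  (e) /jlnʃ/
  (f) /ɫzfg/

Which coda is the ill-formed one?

(a) sonority 6-5-4-3: well-formed.
(b) sonority 7-5-3: well-formed.
(c) sonority 5-4-3: well-formed.
(d) sonority 3-4: ill-formed.
(e) sonority 8-6-5-3: well-formed.
(f) sonority 6-4-3-2: well-formed.

d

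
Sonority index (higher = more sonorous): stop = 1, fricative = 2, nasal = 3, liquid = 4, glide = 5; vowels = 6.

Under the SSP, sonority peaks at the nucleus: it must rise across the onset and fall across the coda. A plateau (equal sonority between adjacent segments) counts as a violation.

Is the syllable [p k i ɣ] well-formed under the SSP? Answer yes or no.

Onset: /p/ is a stop (sonority 1), /k/ is a stop (sonority 1); then the nucleus /i/ (sonority 6).
Onset profile 1-1-6 — does not strictly rise throughout.
Coda: /ɣ/ is a fricative (sonority 2).
Coda profile 6-2 — falls from the nucleus.

no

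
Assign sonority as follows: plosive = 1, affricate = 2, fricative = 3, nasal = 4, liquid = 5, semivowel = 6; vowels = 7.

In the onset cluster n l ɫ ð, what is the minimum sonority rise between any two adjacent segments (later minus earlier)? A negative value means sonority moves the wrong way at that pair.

/n/ is a nasal (sonority 4).
/l/ is a liquid (sonority 5).
/ɫ/ is a liquid (sonority 5).
/ð/ is a fricative (sonority 3).
/n/→/l/: change +1.
/l/→/ɫ/: change +0.
/ɫ/→/ð/: change -2.
Minimum = -2.

-2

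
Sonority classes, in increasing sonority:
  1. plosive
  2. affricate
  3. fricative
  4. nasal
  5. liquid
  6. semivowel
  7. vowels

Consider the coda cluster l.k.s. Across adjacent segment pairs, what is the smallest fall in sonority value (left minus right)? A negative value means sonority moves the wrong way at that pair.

/l/ is a liquid (sonority 5).
/k/ is a plosive (sonority 1).
/s/ is a fricative (sonority 3).
/l/→/k/: change +4.
/k/→/s/: change -2.
Minimum = -2.

-2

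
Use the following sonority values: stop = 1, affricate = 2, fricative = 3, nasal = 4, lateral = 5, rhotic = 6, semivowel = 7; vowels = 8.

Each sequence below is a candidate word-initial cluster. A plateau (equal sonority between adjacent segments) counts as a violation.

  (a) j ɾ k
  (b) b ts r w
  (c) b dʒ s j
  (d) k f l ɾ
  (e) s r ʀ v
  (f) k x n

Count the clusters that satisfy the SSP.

(a) 7-6-1 → violates
(b) 1-2-6-7 → obeys
(c) 1-2-3-7 → obeys
(d) 1-3-5-6 → obeys
(e) 3-6-6-3 → violates
(f) 1-3-4 → obeys

4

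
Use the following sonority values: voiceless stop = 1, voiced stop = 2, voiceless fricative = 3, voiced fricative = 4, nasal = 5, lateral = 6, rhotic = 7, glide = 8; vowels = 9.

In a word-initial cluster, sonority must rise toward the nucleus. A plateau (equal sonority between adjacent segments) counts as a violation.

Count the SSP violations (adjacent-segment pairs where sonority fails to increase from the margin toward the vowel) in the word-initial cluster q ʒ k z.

/q/: voiceless stop = 1.
/ʒ/: voiced fricative = 4.
/k/: voiceless stop = 1.
/z/: voiced fricative = 4.
/q/→/ʒ/: 1→4 (rises) — ok.
/ʒ/→/k/: 4→1 (does not rise) — violation.
/k/→/z/: 1→4 (rises) — ok.

1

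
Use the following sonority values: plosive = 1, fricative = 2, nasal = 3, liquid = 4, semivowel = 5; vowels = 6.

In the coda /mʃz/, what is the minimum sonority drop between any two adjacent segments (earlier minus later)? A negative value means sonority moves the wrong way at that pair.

0

/m/ is a nasal (sonority 3).
/ʃ/ is a fricative (sonority 2).
/z/ is a fricative (sonority 2).
/m/→/ʃ/: change +1.
/ʃ/→/z/: change +0.
Minimum = 0.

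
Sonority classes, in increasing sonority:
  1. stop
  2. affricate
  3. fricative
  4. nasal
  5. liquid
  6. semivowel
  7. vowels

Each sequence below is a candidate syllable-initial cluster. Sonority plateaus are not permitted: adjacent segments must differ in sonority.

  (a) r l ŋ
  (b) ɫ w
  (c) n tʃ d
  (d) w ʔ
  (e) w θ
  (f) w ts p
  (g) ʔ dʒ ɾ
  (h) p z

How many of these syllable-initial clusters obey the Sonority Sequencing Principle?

(a) sonority 5-5-4: ill-formed.
(b) sonority 5-6: well-formed.
(c) sonority 4-2-1: ill-formed.
(d) sonority 6-1: ill-formed.
(e) sonority 6-3: ill-formed.
(f) sonority 6-2-1: ill-formed.
(g) sonority 1-2-5: well-formed.
(h) sonority 1-3: well-formed.

3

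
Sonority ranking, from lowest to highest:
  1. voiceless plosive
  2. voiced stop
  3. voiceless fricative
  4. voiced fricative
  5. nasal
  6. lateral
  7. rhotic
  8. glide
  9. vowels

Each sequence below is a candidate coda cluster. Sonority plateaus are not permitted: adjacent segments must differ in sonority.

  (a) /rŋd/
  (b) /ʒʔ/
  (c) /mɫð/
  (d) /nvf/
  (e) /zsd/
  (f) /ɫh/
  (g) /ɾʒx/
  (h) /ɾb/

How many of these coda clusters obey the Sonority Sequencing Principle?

7

(a) /rŋd/: profile 7-5-2 — obeys.
(b) /ʒʔ/: profile 4-1 — obeys.
(c) /mɫð/: profile 5-6-4 — violates.
(d) /nvf/: profile 5-4-3 — obeys.
(e) /zsd/: profile 4-3-2 — obeys.
(f) /ɫh/: profile 6-3 — obeys.
(g) /ɾʒx/: profile 7-4-3 — obeys.
(h) /ɾb/: profile 7-2 — obeys.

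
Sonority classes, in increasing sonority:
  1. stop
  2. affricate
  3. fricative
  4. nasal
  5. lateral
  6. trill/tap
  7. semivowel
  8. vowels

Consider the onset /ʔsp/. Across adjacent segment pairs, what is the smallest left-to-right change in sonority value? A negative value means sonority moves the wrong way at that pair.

-2

/ʔ/ — stop, sonority 1.
/s/ — fricative, sonority 3.
/p/ — stop, sonority 1.
/ʔ/→/s/: change +2.
/s/→/p/: change -2.
Minimum = -2.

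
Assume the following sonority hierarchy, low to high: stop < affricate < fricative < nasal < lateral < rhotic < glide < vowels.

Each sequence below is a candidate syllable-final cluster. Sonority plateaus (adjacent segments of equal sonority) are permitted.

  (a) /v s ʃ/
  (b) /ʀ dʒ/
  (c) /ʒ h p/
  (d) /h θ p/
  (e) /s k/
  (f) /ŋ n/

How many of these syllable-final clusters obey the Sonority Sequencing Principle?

6

(a) 3-3-3 → obeys
(b) 6-2 → obeys
(c) 3-3-1 → obeys
(d) 3-3-1 → obeys
(e) 3-1 → obeys
(f) 4-4 → obeys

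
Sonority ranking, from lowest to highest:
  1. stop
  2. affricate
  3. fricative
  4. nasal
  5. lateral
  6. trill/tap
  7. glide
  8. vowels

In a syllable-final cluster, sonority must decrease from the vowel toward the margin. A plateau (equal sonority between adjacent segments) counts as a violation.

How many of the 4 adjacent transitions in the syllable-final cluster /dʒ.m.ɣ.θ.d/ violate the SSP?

2

/dʒ/: affricate = 2.
/m/: nasal = 4.
/ɣ/: fricative = 3.
/θ/: fricative = 3.
/d/: stop = 1.
/dʒ/→/m/: 2→4 (does not fall) — violation.
/m/→/ɣ/: 4→3 (falls) — ok.
/ɣ/→/θ/: 3→3 (plateau) — violation.
/θ/→/d/: 3→1 (falls) — ok.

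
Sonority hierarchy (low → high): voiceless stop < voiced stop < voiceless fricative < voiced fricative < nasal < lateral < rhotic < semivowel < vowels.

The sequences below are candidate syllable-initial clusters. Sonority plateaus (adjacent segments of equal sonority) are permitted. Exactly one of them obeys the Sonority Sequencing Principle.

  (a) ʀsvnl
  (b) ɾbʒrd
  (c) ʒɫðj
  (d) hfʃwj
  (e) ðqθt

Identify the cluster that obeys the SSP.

(a) sonority 7-3-4-5-6: ill-formed.
(b) sonority 7-2-4-7-2: ill-formed.
(c) sonority 4-6-4-8: ill-formed.
(d) sonority 3-3-3-8-8: well-formed.
(e) sonority 4-1-3-1: ill-formed.

d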